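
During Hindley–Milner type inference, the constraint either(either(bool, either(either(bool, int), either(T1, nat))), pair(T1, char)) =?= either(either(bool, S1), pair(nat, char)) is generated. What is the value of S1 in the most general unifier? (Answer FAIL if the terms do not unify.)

either(either(bool, int), either(nat, nat))

Decompose either/2: either(bool, either(either(bool, int), either(T1, nat))) =?= either(bool, S1),  pair(T1, char) =?= pair(nat, char).
Decompose either/2: bool =?= bool,  either(either(bool, int), either(T1, nat)) =?= S1.
Delete trivial equation bool =?= bool.
Bind S1 := either(either(bool, int), either(T1, nat)); no other remaining equation mentions S1.
Decompose pair/2: T1 =?= nat,  char =?= char.
Bind T1 := nat; no other remaining equation mentions T1. Substituting into the earlier binding gives S1 := either(either(bool, int), either(nat, nat)).
Delete trivial equation char =?= char.
MGU = { S1 -> either(either(bool, int), either(nat, nat)), T1 -> nat }, so S1 -> either(either(bool, int), either(nat, nat)).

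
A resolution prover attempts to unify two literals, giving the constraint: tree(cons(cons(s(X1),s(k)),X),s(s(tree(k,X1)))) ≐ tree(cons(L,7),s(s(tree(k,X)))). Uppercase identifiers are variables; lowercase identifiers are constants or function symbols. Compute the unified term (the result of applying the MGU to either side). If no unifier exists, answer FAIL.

Decompose tree/2: cons(cons(s(X1),s(k)),X) ≐ cons(L,7),  s(s(tree(k,X1))) ≐ s(s(tree(k,X))).
Decompose cons/2: cons(s(X1),s(k)) ≐ L,  X ≐ 7.
Bind L := cons(s(X1),s(k)); no other remaining equation mentions L.
Bind X := 7; substituting into the remaining equation gives: s(s(tree(k,X1))) ≐ s(s(tree(k,7))).
Decompose s/1: s(tree(k,X1)) ≐ s(tree(k,7)).
Decompose s/1: tree(k,X1) ≐ tree(k,7).
Decompose tree/2: k ≐ k,  X1 ≐ 7.
Delete trivial equation k ≐ k.
Bind X1 := 7. Substituting into the earlier binding gives L := cons(s(7),s(k)).
Applying the MGU to either side gives tree(cons(cons(s(7),s(k)),7),s(s(tree(k,7)))).

tree(cons(cons(s(7),s(k)),7),s(s(tree(k,7))))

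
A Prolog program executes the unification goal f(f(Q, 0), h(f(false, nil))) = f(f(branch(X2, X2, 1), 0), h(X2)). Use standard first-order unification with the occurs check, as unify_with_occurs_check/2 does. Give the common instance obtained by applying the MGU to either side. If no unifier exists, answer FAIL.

Decompose f/2: f(Q, 0) = f(branch(X2, X2, 1), 0),  h(f(false, nil)) = h(X2).
Decompose f/2: Q = branch(X2, X2, 1),  0 = 0.
Bind Q := branch(X2, X2, 1); no other remaining equation mentions Q.
Delete trivial equation 0 = 0.
Decompose h/1: f(false, nil) = X2.
Bind X2 := f(false, nil). Substituting into the earlier binding gives Q := branch(f(false, nil), f(false, nil), 1).
Applying the MGU to either side gives f(f(branch(f(false, nil), f(false, nil), 1), 0), h(f(false, nil))).

f(f(branch(f(false, nil), f(false, nil), 1), 0), h(f(false, nil)))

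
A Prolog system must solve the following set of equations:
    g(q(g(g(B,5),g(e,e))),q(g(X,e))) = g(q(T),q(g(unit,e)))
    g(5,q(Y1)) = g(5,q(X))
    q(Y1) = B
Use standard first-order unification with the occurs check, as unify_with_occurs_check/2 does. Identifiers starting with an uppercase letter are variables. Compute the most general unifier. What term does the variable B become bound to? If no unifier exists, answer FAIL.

Decompose g/2: q(g(g(B,5),g(e,e))) = q(T),  q(g(X,e)) = q(g(unit,e)).
Decompose q/1: g(g(B,5),g(e,e)) = T.
Bind T := g(g(B,5),g(e,e)); no other remaining equation mentions T.
Decompose q/1: g(X,e) = g(unit,e).
Decompose g/2: X = unit,  e = e.
Bind X := unit; substituting into the one remaining equation that mentions X gives: g(5,q(Y1)) = g(5,q(unit)).
Delete trivial equation e = e.
Decompose g/2: 5 = 5,  q(Y1) = q(unit).
Delete trivial equation 5 = 5.
Decompose q/1: Y1 = unit.
Bind Y1 := unit; substituting into the remaining equation gives: q(unit) = B.
Bind B := q(unit). Substituting into the earlier binding gives T := g(g(q(unit),5),g(e,e)).
MGU = { T ↦ g(g(q(unit),5),g(e,e)), X ↦ unit, Y1 ↦ unit, B ↦ q(unit) }, so B ↦ q(unit).

q(unit)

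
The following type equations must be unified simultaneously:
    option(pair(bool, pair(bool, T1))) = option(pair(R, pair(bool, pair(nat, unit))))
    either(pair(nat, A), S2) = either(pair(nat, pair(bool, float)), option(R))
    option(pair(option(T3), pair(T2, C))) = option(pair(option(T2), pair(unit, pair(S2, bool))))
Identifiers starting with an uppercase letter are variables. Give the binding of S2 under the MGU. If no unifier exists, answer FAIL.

Decompose option/1: pair(bool, pair(bool, T1)) = pair(R, pair(bool, pair(nat, unit))).
Decompose pair/2: bool = R,  pair(bool, T1) = pair(bool, pair(nat, unit)).
Bind R := bool; substituting into the one remaining equation that mentions R gives: either(pair(nat, A), S2) = either(pair(nat, pair(bool, float)), option(bool)).
Decompose pair/2: bool = bool,  T1 = pair(nat, unit).
Delete trivial equation bool = bool.
Bind T1 := pair(nat, unit); no other remaining equation mentions T1.
Decompose either/2: pair(nat, A) = pair(nat, pair(bool, float)),  S2 = option(bool).
Decompose pair/2: nat = nat,  A = pair(bool, float).
Delete trivial equation nat = nat.
Bind A := pair(bool, float); no other remaining equation mentions A.
Bind S2 := option(bool); substituting into the remaining equation gives: option(pair(option(T3), pair(T2, C))) = option(pair(option(T2), pair(unit, pair(option(bool), bool)))).
Decompose option/1: pair(option(T3), pair(T2, C)) = pair(option(T2), pair(unit, pair(option(bool), bool))).
Decompose pair/2: option(T3) = option(T2),  pair(T2, C) = pair(unit, pair(option(bool), bool)).
Decompose option/1: T3 = T2.
Bind T3 := T2; no other remaining equation mentions T3.
Decompose pair/2: T2 = unit,  C = pair(option(bool), bool).
Bind T2 := unit; no other remaining equation mentions T2. Substituting into the earlier binding gives T3 := unit.
Bind C := pair(option(bool), bool).
MGU = { R ↦ bool, T1 ↦ pair(nat, unit), A ↦ pair(bool, float), S2 ↦ option(bool), T3 ↦ unit, T2 ↦ unit, C ↦ pair(option(bool), bool) }, so S2 ↦ option(bool).

option(bool)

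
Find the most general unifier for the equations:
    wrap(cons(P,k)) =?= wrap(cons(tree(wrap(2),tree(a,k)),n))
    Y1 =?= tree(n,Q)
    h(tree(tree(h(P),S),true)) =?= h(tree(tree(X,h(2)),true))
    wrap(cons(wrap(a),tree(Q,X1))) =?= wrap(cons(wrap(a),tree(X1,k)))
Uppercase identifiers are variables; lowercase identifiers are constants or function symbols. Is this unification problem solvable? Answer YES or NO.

NO

Decompose wrap/1: cons(P,k) =?= cons(tree(wrap(2),tree(a,k)),n).
Decompose cons/2: P =?= tree(wrap(2),tree(a,k)),  k =?= n.
Bind P := tree(wrap(2),tree(a,k)); substituting into the one remaining equation that mentions P gives: h(tree(tree(h(tree(wrap(2),tree(a,k))),S),true)) =?= h(tree(tree(X,h(2)),true)).
Clash: constants k and n differ; no unifier exists.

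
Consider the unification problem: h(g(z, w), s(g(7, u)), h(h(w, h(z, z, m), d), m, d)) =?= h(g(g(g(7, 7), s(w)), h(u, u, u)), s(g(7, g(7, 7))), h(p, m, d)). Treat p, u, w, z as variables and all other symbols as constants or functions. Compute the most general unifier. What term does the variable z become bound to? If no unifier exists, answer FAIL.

Decompose h/3: g(z, w) =?= g(g(g(7, 7), s(w)), h(u, u, u)),  s(g(7, u)) =?= s(g(7, g(7, 7))),  h(h(w, h(z, z, m), d), m, d) =?= h(p, m, d).
Decompose g/2: z =?= g(g(7, 7), s(w)),  w =?= h(u, u, u).
Bind z := g(g(7, 7), s(w)); substituting into the one remaining equation that mentions z gives: h(h(w, h(g(g(7, 7), s(w)), g(g(7, 7), s(w)), m), d), m, d) =?= h(p, m, d).
Bind w := h(u, u, u); substituting into the one remaining equation that mentions w gives: h(h(h(u, u, u), h(g(g(7, 7), s(h(u, u, u))), g(g(7, 7), s(h(u, u, u))), m), d), m, d) =?= h(p, m, d). Substituting into the earlier binding gives z := g(g(7, 7), s(h(u, u, u))).
Decompose s/1: g(7, u) =?= g(7, g(7, 7)).
Decompose g/2: 7 =?= 7,  u =?= g(7, 7).
Delete trivial equation 7 =?= 7.
Bind u := g(7, 7); substituting into the remaining equation gives: h(h(h(g(7, 7), g(7, 7), g(7, 7)), h(g(g(7, 7), s(h(g(7, 7), g(7, 7), g(7, 7)))), g(g(7, 7), s(h(g(7, 7), g(7, 7), g(7, 7)))), m), d), m, d) =?= h(p, m, d). Substituting into the earlier bindings gives z := g(g(7, 7), s(h(g(7, 7), g(7, 7), g(7, 7)))), w := h(g(7, 7), g(7, 7), g(7, 7)).
Decompose h/3: h(h(g(7, 7), g(7, 7), g(7, 7)), h(g(g(7, 7), s(h(g(7, 7), g(7, 7), g(7, 7)))), g(g(7, 7), s(h(g(7, 7), g(7, 7), g(7, 7)))), m), d) =?= p,  m =?= m,  d =?= d.
Bind p := h(h(g(7, 7), g(7, 7), g(7, 7)), h(g(g(7, 7), s(h(g(7, 7), g(7, 7), g(7, 7)))), g(g(7, 7), s(h(g(7, 7), g(7, 7), g(7, 7)))), m), d); no other remaining equation mentions p.
Delete trivial equation m =?= m.
Delete trivial equation d =?= d.
MGU = { z -> g(g(7, 7), s(h(g(7, 7), g(7, 7), g(7, 7)))), w -> h(g(7, 7), g(7, 7), g(7, 7)), u -> g(7, 7), p -> h(h(g(7, 7), g(7, 7), g(7, 7)), h(g(g(7, 7), s(h(g(7, 7), g(7, 7), g(7, 7)))), g(g(7, 7), s(h(g(7, 7), g(7, 7), g(7, 7)))), m), d) }, so z -> g(g(7, 7), s(h(g(7, 7), g(7, 7), g(7, 7)))).

g(g(7, 7), s(h(g(7, 7), g(7, 7), g(7, 7))))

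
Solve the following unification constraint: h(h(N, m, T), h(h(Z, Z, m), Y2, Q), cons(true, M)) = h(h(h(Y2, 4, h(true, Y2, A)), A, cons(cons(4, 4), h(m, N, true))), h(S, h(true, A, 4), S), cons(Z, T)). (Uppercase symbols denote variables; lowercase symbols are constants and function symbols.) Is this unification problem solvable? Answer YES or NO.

Decompose h/3: h(N, m, T) = h(h(Y2, 4, h(true, Y2, A)), A, cons(cons(4, 4), h(m, N, true))),  h(h(Z, Z, m), Y2, Q) = h(S, h(true, A, 4), S),  cons(true, M) = cons(Z, T).
Decompose h/3: N = h(Y2, 4, h(true, Y2, A)),  m = A,  T = cons(cons(4, 4), h(m, N, true)).
Bind N := h(Y2, 4, h(true, Y2, A)); substituting into the one remaining equation that mentions N gives: T = cons(cons(4, 4), h(m, h(Y2, 4, h(true, Y2, A)), true)).
Bind A := m; substituting into the 2 remaining equations that mention A gives: T = cons(cons(4, 4), h(m, h(Y2, 4, h(true, Y2, m)), true)),  h(h(Z, Z, m), Y2, Q) = h(S, h(true, m, 4), S). Substituting into the earlier binding gives N := h(Y2, 4, h(true, Y2, m)).
Bind T := cons(cons(4, 4), h(m, h(Y2, 4, h(true, Y2, m)), true)); substituting into the one remaining equation that mentions T gives: cons(true, M) = cons(Z, cons(cons(4, 4), h(m, h(Y2, 4, h(true, Y2, m)), true))).
Decompose h/3: h(Z, Z, m) = S,  Y2 = h(true, m, 4),  Q = S.
Bind S := h(Z, Z, m); substituting into the one remaining equation that mentions S gives: Q = h(Z, Z, m).
Bind Y2 := h(true, m, 4); substituting into the one remaining equation that mentions Y2 gives: cons(true, M) = cons(Z, cons(cons(4, 4), h(m, h(h(true, m, 4), 4, h(true, h(true, m, 4), m)), true))). Substituting into the earlier bindings gives N := h(h(true, m, 4), 4, h(true, h(true, m, 4), m)), T := cons(cons(4, 4), h(m, h(h(true, m, 4), 4, h(true, h(true, m, 4), m)), true)).
Bind Q := h(Z, Z, m); no other remaining equation mentions Q.
Decompose cons/2: true = Z,  M = cons(cons(4, 4), h(m, h(h(true, m, 4), 4, h(true, h(true, m, 4), m)), true)).
Bind Z := true; no other remaining equation mentions Z. Substituting into the earlier bindings gives S := h(true, true, m), Q := h(true, true, m).
Bind M := cons(cons(4, 4), h(m, h(h(true, m, 4), 4, h(true, h(true, m, 4), m)), true)).
No equations remain and no clash or occurs-check failure arose, so a unifier exists.

YES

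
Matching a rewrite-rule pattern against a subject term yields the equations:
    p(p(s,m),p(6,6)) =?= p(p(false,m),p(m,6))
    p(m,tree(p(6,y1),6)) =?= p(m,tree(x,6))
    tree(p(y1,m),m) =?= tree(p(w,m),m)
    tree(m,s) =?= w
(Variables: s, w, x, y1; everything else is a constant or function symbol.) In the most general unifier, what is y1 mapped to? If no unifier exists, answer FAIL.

Decompose p/2: p(s,m) =?= p(false,m),  p(6,6) =?= p(m,6).
Decompose p/2: s =?= false,  m =?= m.
Bind s := false; substituting into the one remaining equation that mentions s gives: tree(m,false) =?= w.
Delete trivial equation m =?= m.
Decompose p/2: 6 =?= m,  6 =?= 6.
Clash: constants 6 and m differ; no unifier exists.

FAIL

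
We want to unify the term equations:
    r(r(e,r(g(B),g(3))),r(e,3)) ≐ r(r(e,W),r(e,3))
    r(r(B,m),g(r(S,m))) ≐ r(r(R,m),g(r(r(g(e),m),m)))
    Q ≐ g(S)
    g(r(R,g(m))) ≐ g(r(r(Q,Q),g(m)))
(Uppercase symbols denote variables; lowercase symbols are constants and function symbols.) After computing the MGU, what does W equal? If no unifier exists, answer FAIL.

r(g(r(g(r(g(e),m)),g(r(g(e),m)))),g(3))

Decompose r/2: r(e,r(g(B),g(3))) ≐ r(e,W),  r(e,3) ≐ r(e,3).
Decompose r/2: e ≐ e,  r(g(B),g(3)) ≐ W.
Delete trivial equation e ≐ e.
Bind W := r(g(B),g(3)); no other remaining equation mentions W.
Delete trivial equation r(e,3) ≐ r(e,3).
Decompose r/2: r(B,m) ≐ r(R,m),  g(r(S,m)) ≐ g(r(r(g(e),m),m)).
Decompose r/2: B ≐ R,  m ≐ m.
Bind B := R; no other remaining equation mentions B. Substituting into the earlier binding gives W := r(g(R),g(3)).
Delete trivial equation m ≐ m.
Decompose g/1: r(S,m) ≐ r(r(g(e),m),m).
Decompose r/2: S ≐ r(g(e),m),  m ≐ m.
Bind S := r(g(e),m); substituting into the one remaining equation that mentions S gives: Q ≐ g(r(g(e),m)).
Delete trivial equation m ≐ m.
Bind Q := g(r(g(e),m)); substituting into the remaining equation gives: g(r(R,g(m))) ≐ g(r(r(g(r(g(e),m)),g(r(g(e),m))),g(m))).
Decompose g/1: r(R,g(m)) ≐ r(r(g(r(g(e),m)),g(r(g(e),m))),g(m)).
Decompose r/2: R ≐ r(g(r(g(e),m)),g(r(g(e),m))),  g(m) ≐ g(m).
Bind R := r(g(r(g(e),m)),g(r(g(e),m))); no other remaining equation mentions R. Substituting into the earlier bindings gives W := r(g(r(g(r(g(e),m)),g(r(g(e),m)))),g(3)), B := r(g(r(g(e),m)),g(r(g(e),m))).
Delete trivial equation g(m) ≐ g(m).
MGU = { W -> r(g(r(g(r(g(e),m)),g(r(g(e),m)))),g(3)), B -> r(g(r(g(e),m)),g(r(g(e),m))), S -> r(g(e),m), Q -> g(r(g(e),m)), R -> r(g(r(g(e),m)),g(r(g(e),m))) }, so W -> r(g(r(g(r(g(e),m)),g(r(g(e),m)))),g(3)).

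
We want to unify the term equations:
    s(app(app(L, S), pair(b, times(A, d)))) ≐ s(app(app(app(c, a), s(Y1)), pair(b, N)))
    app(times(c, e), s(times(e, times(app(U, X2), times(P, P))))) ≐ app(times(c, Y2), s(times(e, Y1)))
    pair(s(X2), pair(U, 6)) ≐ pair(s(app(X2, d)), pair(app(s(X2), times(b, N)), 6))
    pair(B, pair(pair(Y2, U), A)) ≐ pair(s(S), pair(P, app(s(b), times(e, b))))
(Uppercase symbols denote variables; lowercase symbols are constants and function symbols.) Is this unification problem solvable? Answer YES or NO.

Decompose s/1: app(app(L, S), pair(b, times(A, d))) ≐ app(app(app(c, a), s(Y1)), pair(b, N)).
Decompose app/2: app(L, S) ≐ app(app(c, a), s(Y1)),  pair(b, times(A, d)) ≐ pair(b, N).
Decompose app/2: L ≐ app(c, a),  S ≐ s(Y1).
Bind L := app(c, a); no other remaining equation mentions L.
Bind S := s(Y1); substituting into the one remaining equation that mentions S gives: pair(B, pair(pair(Y2, U), A)) ≐ pair(s(s(Y1)), pair(P, app(s(b), times(e, b)))).
Decompose pair/2: b ≐ b,  times(A, d) ≐ N.
Delete trivial equation b ≐ b.
Bind N := times(A, d); substituting into the one remaining equation that mentions N gives: pair(s(X2), pair(U, 6)) ≐ pair(s(app(X2, d)), pair(app(s(X2), times(b, times(A, d))), 6)).
Decompose app/2: times(c, e) ≐ times(c, Y2),  s(times(e, times(app(U, X2), times(P, P)))) ≐ s(times(e, Y1)).
Decompose times/2: c ≐ c,  e ≐ Y2.
Delete trivial equation c ≐ c.
Bind Y2 := e; substituting into the one remaining equation that mentions Y2 gives: pair(B, pair(pair(e, U), A)) ≐ pair(s(s(Y1)), pair(P, app(s(b), times(e, b)))).
Decompose s/1: times(e, times(app(U, X2), times(P, P))) ≐ times(e, Y1).
Decompose times/2: e ≐ e,  times(app(U, X2), times(P, P)) ≐ Y1.
Delete trivial equation e ≐ e.
Bind Y1 := times(app(U, X2), times(P, P)); substituting into the one remaining equation that mentions Y1 gives: pair(B, pair(pair(e, U), A)) ≐ pair(s(s(times(app(U, X2), times(P, P)))), pair(P, app(s(b), times(e, b)))). Substituting into the earlier binding gives S := s(times(app(U, X2), times(P, P))).
Decompose pair/2: s(X2) ≐ s(app(X2, d)),  pair(U, 6) ≐ pair(app(s(X2), times(b, times(A, d))), 6).
Decompose s/1: X2 ≐ app(X2, d).
Occurs check fails: X2 occurs in app(X2, d); the equation X2 ≐ app(X2, d) has no finite solution.

NO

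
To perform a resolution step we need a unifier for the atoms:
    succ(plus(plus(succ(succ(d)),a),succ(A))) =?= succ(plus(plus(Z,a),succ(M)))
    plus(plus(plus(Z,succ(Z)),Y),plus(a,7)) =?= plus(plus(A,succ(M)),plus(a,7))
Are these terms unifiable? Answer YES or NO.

YES

Decompose succ/1: plus(plus(succ(succ(d)),a),succ(A)) =?= plus(plus(Z,a),succ(M)).
Decompose plus/2: plus(succ(succ(d)),a) =?= plus(Z,a),  succ(A) =?= succ(M).
Decompose plus/2: succ(succ(d)) =?= Z,  a =?= a.
Bind Z := succ(succ(d)); substituting into the one remaining equation that mentions Z gives: plus(plus(plus(succ(succ(d)),succ(succ(succ(d)))),Y),plus(a,7)) =?= plus(plus(A,succ(M)),plus(a,7)).
Delete trivial equation a =?= a.
Decompose succ/1: A =?= M.
Bind A := M; substituting into the remaining equation gives: plus(plus(plus(succ(succ(d)),succ(succ(succ(d)))),Y),plus(a,7)) =?= plus(plus(M,succ(M)),plus(a,7)).
Decompose plus/2: plus(plus(succ(succ(d)),succ(succ(succ(d)))),Y) =?= plus(M,succ(M)),  plus(a,7) =?= plus(a,7).
Decompose plus/2: plus(succ(succ(d)),succ(succ(succ(d)))) =?= M,  Y =?= succ(M).
Bind M := plus(succ(succ(d)),succ(succ(succ(d)))); substituting into the one remaining equation that mentions M gives: Y =?= succ(plus(succ(succ(d)),succ(succ(succ(d))))). Substituting into the earlier binding gives A := plus(succ(succ(d)),succ(succ(succ(d)))).
Bind Y := succ(plus(succ(succ(d)),succ(succ(succ(d))))); no other remaining equation mentions Y.
Delete trivial equation plus(a,7) =?= plus(a,7).
No equations remain and no clash or occurs-check failure arose, so a unifier exists.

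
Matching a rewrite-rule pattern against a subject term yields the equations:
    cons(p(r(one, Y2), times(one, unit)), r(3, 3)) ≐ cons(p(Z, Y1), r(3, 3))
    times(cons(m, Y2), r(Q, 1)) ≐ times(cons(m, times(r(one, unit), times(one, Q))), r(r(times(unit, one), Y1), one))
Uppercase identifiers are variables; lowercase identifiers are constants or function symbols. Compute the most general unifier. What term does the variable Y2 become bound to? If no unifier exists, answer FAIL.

FAIL

Decompose cons/2: p(r(one, Y2), times(one, unit)) ≐ p(Z, Y1),  r(3, 3) ≐ r(3, 3).
Decompose p/2: r(one, Y2) ≐ Z,  times(one, unit) ≐ Y1.
Bind Z := r(one, Y2); no other remaining equation mentions Z.
Bind Y1 := times(one, unit); substituting into the one remaining equation that mentions Y1 gives: times(cons(m, Y2), r(Q, 1)) ≐ times(cons(m, times(r(one, unit), times(one, Q))), r(r(times(unit, one), times(one, unit)), one)).
Delete trivial equation r(3, 3) ≐ r(3, 3).
Decompose times/2: cons(m, Y2) ≐ cons(m, times(r(one, unit), times(one, Q))),  r(Q, 1) ≐ r(r(times(unit, one), times(one, unit)), one).
Decompose cons/2: m ≐ m,  Y2 ≐ times(r(one, unit), times(one, Q)).
Delete trivial equation m ≐ m.
Bind Y2 := times(r(one, unit), times(one, Q)); no other remaining equation mentions Y2. Substituting into the earlier binding gives Z := r(one, times(r(one, unit), times(one, Q))).
Decompose r/2: Q ≐ r(times(unit, one), times(one, unit)),  1 ≐ one.
Bind Q := r(times(unit, one), times(one, unit)); no other remaining equation mentions Q. Substituting into the earlier bindings gives Z := r(one, times(r(one, unit), times(one, r(times(unit, one), times(one, unit))))), Y2 := times(r(one, unit), times(one, r(times(unit, one), times(one, unit)))).
Clash: constants 1 and one differ; no unifier exists.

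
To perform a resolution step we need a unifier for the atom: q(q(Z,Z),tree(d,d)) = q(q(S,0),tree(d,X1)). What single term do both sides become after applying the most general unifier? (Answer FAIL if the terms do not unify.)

q(q(0,0),tree(d,d))

Decompose q/2: q(Z,Z) = q(S,0),  tree(d,d) = tree(d,X1).
Decompose q/2: Z = S,  Z = 0.
Bind Z := S; substituting into the one remaining equation that mentions Z gives: S = 0.
Bind S := 0; no other remaining equation mentions S. Substituting into the earlier binding gives Z := 0.
Decompose tree/2: d = d,  d = X1.
Delete trivial equation d = d.
Bind X1 := d.
Applying the MGU to either side gives q(q(0,0),tree(d,d)).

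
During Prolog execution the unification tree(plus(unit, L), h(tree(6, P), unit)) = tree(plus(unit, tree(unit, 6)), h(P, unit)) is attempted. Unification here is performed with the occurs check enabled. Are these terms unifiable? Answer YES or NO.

NO

Decompose tree/2: plus(unit, L) = plus(unit, tree(unit, 6)),  h(tree(6, P), unit) = h(P, unit).
Decompose plus/2: unit = unit,  L = tree(unit, 6).
Delete trivial equation unit = unit.
Bind L := tree(unit, 6); no other remaining equation mentions L.
Decompose h/2: tree(6, P) = P,  unit = unit.
Occurs check fails: P occurs in tree(6, P); the equation P = tree(6, P) has no finite solution.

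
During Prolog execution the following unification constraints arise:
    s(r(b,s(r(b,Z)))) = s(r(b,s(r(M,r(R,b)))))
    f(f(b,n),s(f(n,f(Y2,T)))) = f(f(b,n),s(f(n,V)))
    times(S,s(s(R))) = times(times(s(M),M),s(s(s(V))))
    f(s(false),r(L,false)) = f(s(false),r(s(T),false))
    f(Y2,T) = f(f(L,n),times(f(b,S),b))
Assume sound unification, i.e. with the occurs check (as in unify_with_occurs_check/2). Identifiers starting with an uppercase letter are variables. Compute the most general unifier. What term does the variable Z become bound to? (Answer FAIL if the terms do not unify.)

r(s(f(f(s(times(f(b,times(s(b),b)),b)),n),times(f(b,times(s(b),b)),b))),b)

Decompose s/1: r(b,s(r(b,Z))) = r(b,s(r(M,r(R,b)))).
Decompose r/2: b = b,  s(r(b,Z)) = s(r(M,r(R,b))).
Delete trivial equation b = b.
Decompose s/1: r(b,Z) = r(M,r(R,b)).
Decompose r/2: b = M,  Z = r(R,b).
Bind M := b; substituting into the one remaining equation that mentions M gives: times(S,s(s(R))) = times(times(s(b),b),s(s(s(V)))).
Bind Z := r(R,b); no other remaining equation mentions Z.
Decompose f/2: f(b,n) = f(b,n),  s(f(n,f(Y2,T))) = s(f(n,V)).
Delete trivial equation f(b,n) = f(b,n).
Decompose s/1: f(n,f(Y2,T)) = f(n,V).
Decompose f/2: n = n,  f(Y2,T) = V.
Delete trivial equation n = n.
Bind V := f(Y2,T); substituting into the one remaining equation that mentions V gives: times(S,s(s(R))) = times(times(s(b),b),s(s(s(f(Y2,T))))).
Decompose times/2: S = times(s(b),b),  s(s(R)) = s(s(s(f(Y2,T)))).
Bind S := times(s(b),b); substituting into the one remaining equation that mentions S gives: f(Y2,T) = f(f(L,n),times(f(b,times(s(b),b)),b)).
Decompose s/1: s(R) = s(s(f(Y2,T))).
Decompose s/1: R = s(f(Y2,T)).
Bind R := s(f(Y2,T)); no other remaining equation mentions R. Substituting into the earlier binding gives Z := r(s(f(Y2,T)),b).
Decompose f/2: s(false) = s(false),  r(L,false) = r(s(T),false).
Delete trivial equation s(false) = s(false).
Decompose r/2: L = s(T),  false = false.
Bind L := s(T); substituting into the one remaining equation that mentions L gives: f(Y2,T) = f(f(s(T),n),times(f(b,times(s(b),b)),b)).
Delete trivial equation false = false.
Decompose f/2: Y2 = f(s(T),n),  T = times(f(b,times(s(b),b)),b).
Bind Y2 := f(s(T),n); no other remaining equation mentions Y2. Substituting into the earlier bindings gives Z := r(s(f(f(s(T),n),T)),b), V := f(f(s(T),n),T), R := s(f(f(s(T),n),T)).
Bind T := times(f(b,times(s(b),b)),b). Substituting into the earlier bindings gives Z := r(s(f(f(s(times(f(b,times(s(b),b)),b)),n),times(f(b,times(s(b),b)),b))),b), V := f(f(s(times(f(b,times(s(b),b)),b)),n),times(f(b,times(s(b),b)),b)), R := s(f(f(s(times(f(b,times(s(b),b)),b)),n),times(f(b,times(s(b),b)),b))), L := s(times(f(b,times(s(b),b)),b)), Y2 := f(s(times(f(b,times(s(b),b)),b)),n).
MGU = { M -> b, Z -> r(s(f(f(s(times(f(b,times(s(b),b)),b)),n),times(f(b,times(s(b),b)),b))),b), V -> f(f(s(times(f(b,times(s(b),b)),b)),n),times(f(b,times(s(b),b)),b)), S -> times(s(b),b), R -> s(f(f(s(times(f(b,times(s(b),b)),b)),n),times(f(b,times(s(b),b)),b))), L -> s(times(f(b,times(s(b),b)),b)), Y2 -> f(s(times(f(b,times(s(b),b)),b)),n), T -> times(f(b,times(s(b),b)),b) }, so Z -> r(s(f(f(s(times(f(b,times(s(b),b)),b)),n),times(f(b,times(s(b),b)),b))),b).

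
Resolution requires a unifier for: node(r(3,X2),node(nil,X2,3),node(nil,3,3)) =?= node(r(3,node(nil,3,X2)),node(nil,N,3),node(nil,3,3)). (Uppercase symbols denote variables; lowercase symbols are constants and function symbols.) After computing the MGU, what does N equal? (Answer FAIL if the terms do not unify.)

FAIL

Decompose node/3: r(3,X2) =?= r(3,node(nil,3,X2)),  node(nil,X2,3) =?= node(nil,N,3),  node(nil,3,3) =?= node(nil,3,3).
Decompose r/2: 3 =?= 3,  X2 =?= node(nil,3,X2).
Delete trivial equation 3 =?= 3.
Occurs check fails: X2 occurs in node(nil,3,X2); the equation X2 =?= node(nil,3,X2) has no finite solution.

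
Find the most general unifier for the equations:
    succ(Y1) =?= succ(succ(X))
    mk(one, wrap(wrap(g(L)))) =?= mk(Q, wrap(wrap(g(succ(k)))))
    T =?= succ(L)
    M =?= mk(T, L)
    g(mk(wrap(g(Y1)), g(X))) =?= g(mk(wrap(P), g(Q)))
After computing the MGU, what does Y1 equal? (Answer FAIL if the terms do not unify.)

Decompose succ/1: Y1 =?= succ(X).
Bind Y1 := succ(X); substituting into the one remaining equation that mentions Y1 gives: g(mk(wrap(g(succ(X))), g(X))) =?= g(mk(wrap(P), g(Q))).
Decompose mk/2: one =?= Q,  wrap(wrap(g(L))) =?= wrap(wrap(g(succ(k)))).
Bind Q := one; substituting into the one remaining equation that mentions Q gives: g(mk(wrap(g(succ(X))), g(X))) =?= g(mk(wrap(P), g(one))).
Decompose wrap/1: wrap(g(L)) =?= wrap(g(succ(k))).
Decompose wrap/1: g(L) =?= g(succ(k)).
Decompose g/1: L =?= succ(k).
Bind L := succ(k); substituting into the 2 remaining equations that mention L gives: T =?= succ(succ(k)),  M =?= mk(T, succ(k)).
Bind T := succ(succ(k)); substituting into the one remaining equation that mentions T gives: M =?= mk(succ(succ(k)), succ(k)).
Bind M := mk(succ(succ(k)), succ(k)); no other remaining equation mentions M.
Decompose g/1: mk(wrap(g(succ(X))), g(X)) =?= mk(wrap(P), g(one)).
Decompose mk/2: wrap(g(succ(X))) =?= wrap(P),  g(X) =?= g(one).
Decompose wrap/1: g(succ(X)) =?= P.
Bind P := g(succ(X)); no other remaining equation mentions P.
Decompose g/1: X =?= one.
Bind X := one. Substituting into the earlier bindings gives Y1 := succ(one), P := g(succ(one)).
MGU = { Y1 := succ(one), Q := one, L := succ(k), T := succ(succ(k)), M := mk(succ(succ(k)), succ(k)), P := g(succ(one)), X := one }, so Y1 := succ(one).

succ(one)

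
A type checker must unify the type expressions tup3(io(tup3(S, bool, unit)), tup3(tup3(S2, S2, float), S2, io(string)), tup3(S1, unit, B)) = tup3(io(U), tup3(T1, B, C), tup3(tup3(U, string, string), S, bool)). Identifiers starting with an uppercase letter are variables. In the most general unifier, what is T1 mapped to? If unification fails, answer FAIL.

tup3(bool, bool, float)

Decompose tup3/3: io(tup3(S, bool, unit)) = io(U),  tup3(tup3(S2, S2, float), S2, io(string)) = tup3(T1, B, C),  tup3(S1, unit, B) = tup3(tup3(U, string, string), S, bool).
Decompose io/1: tup3(S, bool, unit) = U.
Bind U := tup3(S, bool, unit); substituting into the one remaining equation that mentions U gives: tup3(S1, unit, B) = tup3(tup3(tup3(S, bool, unit), string, string), S, bool).
Decompose tup3/3: tup3(S2, S2, float) = T1,  S2 = B,  io(string) = C.
Bind T1 := tup3(S2, S2, float); no other remaining equation mentions T1.
Bind S2 := B; no other remaining equation mentions S2. Substituting into the earlier binding gives T1 := tup3(B, B, float).
Bind C := io(string); no other remaining equation mentions C.
Decompose tup3/3: S1 = tup3(tup3(S, bool, unit), string, string),  unit = S,  B = bool.
Bind S1 := tup3(tup3(S, bool, unit), string, string); no other remaining equation mentions S1.
Bind S := unit; no other remaining equation mentions S. Substituting into the earlier bindings gives U := tup3(unit, bool, unit), S1 := tup3(tup3(unit, bool, unit), string, string).
Bind B := bool. Substituting into the earlier bindings gives T1 := tup3(bool, bool, float), S2 := bool.
MGU = { U ↦ tup3(unit, bool, unit), T1 ↦ tup3(bool, bool, float), S2 ↦ bool, C ↦ io(string), S1 ↦ tup3(tup3(unit, bool, unit), string, string), S ↦ unit, B ↦ bool }, so T1 ↦ tup3(bool, bool, float).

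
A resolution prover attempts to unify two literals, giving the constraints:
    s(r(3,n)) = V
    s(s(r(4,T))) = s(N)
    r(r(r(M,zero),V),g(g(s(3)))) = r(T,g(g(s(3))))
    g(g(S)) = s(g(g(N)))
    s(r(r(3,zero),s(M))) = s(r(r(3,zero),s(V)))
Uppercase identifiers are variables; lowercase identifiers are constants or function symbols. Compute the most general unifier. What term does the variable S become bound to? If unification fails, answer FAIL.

Bind V := s(r(3,n)); substituting into the 2 remaining equations that mention V gives: r(r(r(M,zero),s(r(3,n))),g(g(s(3)))) = r(T,g(g(s(3)))),  s(r(r(3,zero),s(M))) = s(r(r(3,zero),s(s(r(3,n))))).
Decompose s/1: s(r(4,T)) = N.
Bind N := s(r(4,T)); substituting into the one remaining equation that mentions N gives: g(g(S)) = s(g(g(s(r(4,T))))).
Decompose r/2: r(r(M,zero),s(r(3,n))) = T,  g(g(s(3))) = g(g(s(3))).
Bind T := r(r(M,zero),s(r(3,n))); substituting into the one remaining equation that mentions T gives: g(g(S)) = s(g(g(s(r(4,r(r(M,zero),s(r(3,n)))))))). Substituting into the earlier binding gives N := s(r(4,r(r(M,zero),s(r(3,n))))).
Delete trivial equation g(g(s(3))) = g(g(s(3))).
Clash: head symbols differ (g/1 vs s/1); no unifier exists.

FAIL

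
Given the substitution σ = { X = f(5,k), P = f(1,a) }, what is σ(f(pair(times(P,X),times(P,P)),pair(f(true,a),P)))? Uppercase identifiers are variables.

f(pair(times(f(1,a),f(5,k)),times(f(1,a),f(1,a))),pair(f(true,a),f(1,a)))

Replace each occurrence of X with f(5,k).
Replace each occurrence of P with f(1,a).
Result: f(pair(times(f(1,a),f(5,k)),times(f(1,a),f(1,a))),pair(f(true,a),f(1,a))).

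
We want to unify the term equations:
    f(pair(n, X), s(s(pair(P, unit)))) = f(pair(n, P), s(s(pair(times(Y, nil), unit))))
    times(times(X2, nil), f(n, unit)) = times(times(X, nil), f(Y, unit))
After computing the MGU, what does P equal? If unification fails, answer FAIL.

Decompose f/2: pair(n, X) = pair(n, P),  s(s(pair(P, unit))) = s(s(pair(times(Y, nil), unit))).
Decompose pair/2: n = n,  X = P.
Delete trivial equation n = n.
Bind X := P; substituting into the one remaining equation that mentions X gives: times(times(X2, nil), f(n, unit)) = times(times(P, nil), f(Y, unit)).
Decompose s/1: s(pair(P, unit)) = s(pair(times(Y, nil), unit)).
Decompose s/1: pair(P, unit) = pair(times(Y, nil), unit).
Decompose pair/2: P = times(Y, nil),  unit = unit.
Bind P := times(Y, nil); substituting into the one remaining equation that mentions P gives: times(times(X2, nil), f(n, unit)) = times(times(times(Y, nil), nil), f(Y, unit)). Substituting into the earlier binding gives X := times(Y, nil).
Delete trivial equation unit = unit.
Decompose times/2: times(X2, nil) = times(times(Y, nil), nil),  f(n, unit) = f(Y, unit).
Decompose times/2: X2 = times(Y, nil),  nil = nil.
Bind X2 := times(Y, nil); no other remaining equation mentions X2.
Delete trivial equation nil = nil.
Decompose f/2: n = Y,  unit = unit.
Bind Y := n; no other remaining equation mentions Y. Substituting into the earlier bindings gives X := times(n, nil), P := times(n, nil), X2 := times(n, nil).
Delete trivial equation unit = unit.
MGU = { X := times(n, nil), P := times(n, nil), X2 := times(n, nil), Y := n }, so P := times(n, nil).

times(n, nil)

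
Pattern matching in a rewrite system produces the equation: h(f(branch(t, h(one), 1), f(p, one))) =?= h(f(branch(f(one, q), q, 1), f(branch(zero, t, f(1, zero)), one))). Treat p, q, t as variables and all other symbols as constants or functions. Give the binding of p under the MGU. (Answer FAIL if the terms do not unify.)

branch(zero, f(one, h(one)), f(1, zero))

Decompose h/1: f(branch(t, h(one), 1), f(p, one)) =?= f(branch(f(one, q), q, 1), f(branch(zero, t, f(1, zero)), one)).
Decompose f/2: branch(t, h(one), 1) =?= branch(f(one, q), q, 1),  f(p, one) =?= f(branch(zero, t, f(1, zero)), one).
Decompose branch/3: t =?= f(one, q),  h(one) =?= q,  1 =?= 1.
Bind t := f(one, q); substituting into the one remaining equation that mentions t gives: f(p, one) =?= f(branch(zero, f(one, q), f(1, zero)), one).
Bind q := h(one); substituting into the one remaining equation that mentions q gives: f(p, one) =?= f(branch(zero, f(one, h(one)), f(1, zero)), one). Substituting into the earlier binding gives t := f(one, h(one)).
Delete trivial equation 1 =?= 1.
Decompose f/2: p =?= branch(zero, f(one, h(one)), f(1, zero)),  one =?= one.
Bind p := branch(zero, f(one, h(one)), f(1, zero)); no other remaining equation mentions p.
Delete trivial equation one =?= one.
MGU = { t -> f(one, h(one)), q -> h(one), p -> branch(zero, f(one, h(one)), f(1, zero)) }, so p -> branch(zero, f(one, h(one)), f(1, zero)).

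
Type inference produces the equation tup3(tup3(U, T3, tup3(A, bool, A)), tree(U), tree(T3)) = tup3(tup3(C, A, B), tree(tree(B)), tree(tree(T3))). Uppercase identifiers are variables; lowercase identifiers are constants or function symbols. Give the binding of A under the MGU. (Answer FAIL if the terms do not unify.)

Decompose tup3/3: tup3(U, T3, tup3(A, bool, A)) = tup3(C, A, B),  tree(U) = tree(tree(B)),  tree(T3) = tree(tree(T3)).
Decompose tup3/3: U = C,  T3 = A,  tup3(A, bool, A) = B.
Bind U := C; substituting into the one remaining equation that mentions U gives: tree(C) = tree(tree(B)).
Bind T3 := A; substituting into the one remaining equation that mentions T3 gives: tree(A) = tree(tree(A)).
Bind B := tup3(A, bool, A); substituting into the one remaining equation that mentions B gives: tree(C) = tree(tree(tup3(A, bool, A))).
Decompose tree/1: C = tree(tup3(A, bool, A)).
Bind C := tree(tup3(A, bool, A)); no other remaining equation mentions C. Substituting into the earlier binding gives U := tree(tup3(A, bool, A)).
Decompose tree/1: A = tree(A).
Occurs check fails: A occurs in tree(A); the equation A = tree(A) has no finite solution.

FAIL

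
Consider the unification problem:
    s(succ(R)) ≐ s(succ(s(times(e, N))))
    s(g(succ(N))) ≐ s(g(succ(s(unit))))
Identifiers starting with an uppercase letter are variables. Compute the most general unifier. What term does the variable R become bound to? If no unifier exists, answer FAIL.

Decompose s/1: succ(R) ≐ succ(s(times(e, N))).
Decompose succ/1: R ≐ s(times(e, N)).
Bind R := s(times(e, N)); no other remaining equation mentions R.
Decompose s/1: g(succ(N)) ≐ g(succ(s(unit))).
Decompose g/1: succ(N) ≐ succ(s(unit)).
Decompose succ/1: N ≐ s(unit).
Bind N := s(unit). Substituting into the earlier binding gives R := s(times(e, s(unit))).
MGU = { R -> s(times(e, s(unit))), N -> s(unit) }, so R -> s(times(e, s(unit))).

s(times(e, s(unit)))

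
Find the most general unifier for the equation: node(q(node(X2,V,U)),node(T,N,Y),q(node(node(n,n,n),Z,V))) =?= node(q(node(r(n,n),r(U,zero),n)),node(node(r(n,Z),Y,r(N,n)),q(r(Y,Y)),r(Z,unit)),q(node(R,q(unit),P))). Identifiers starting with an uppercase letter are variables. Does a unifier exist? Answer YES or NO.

YES

Decompose node/3: q(node(X2,V,U)) =?= q(node(r(n,n),r(U,zero),n)),  node(T,N,Y) =?= node(node(r(n,Z),Y,r(N,n)),q(r(Y,Y)),r(Z,unit)),  q(node(node(n,n,n),Z,V)) =?= q(node(R,q(unit),P)).
Decompose q/1: node(X2,V,U) =?= node(r(n,n),r(U,zero),n).
Decompose node/3: X2 =?= r(n,n),  V =?= r(U,zero),  U =?= n.
Bind X2 := r(n,n); no other remaining equation mentions X2.
Bind V := r(U,zero); substituting into the one remaining equation that mentions V gives: q(node(node(n,n,n),Z,r(U,zero))) =?= q(node(R,q(unit),P)).
Bind U := n; substituting into the one remaining equation that mentions U gives: q(node(node(n,n,n),Z,r(n,zero))) =?= q(node(R,q(unit),P)). Substituting into the earlier binding gives V := r(n,zero).
Decompose node/3: T =?= node(r(n,Z),Y,r(N,n)),  N =?= q(r(Y,Y)),  Y =?= r(Z,unit).
Bind T := node(r(n,Z),Y,r(N,n)); no other remaining equation mentions T.
Bind N := q(r(Y,Y)); no other remaining equation mentions N. Substituting into the earlier binding gives T := node(r(n,Z),Y,r(q(r(Y,Y)),n)).
Bind Y := r(Z,unit); no other remaining equation mentions Y. Substituting into the earlier bindings gives T := node(r(n,Z),r(Z,unit),r(q(r(r(Z,unit),r(Z,unit))),n)), N := q(r(r(Z,unit),r(Z,unit))).
Decompose q/1: node(node(n,n,n),Z,r(n,zero)) =?= node(R,q(unit),P).
Decompose node/3: node(n,n,n) =?= R,  Z =?= q(unit),  r(n,zero) =?= P.
Bind R := node(n,n,n); no other remaining equation mentions R.
Bind Z := q(unit); no other remaining equation mentions Z. Substituting into the earlier bindings gives T := node(r(n,q(unit)),r(q(unit),unit),r(q(r(r(q(unit),unit),r(q(unit),unit))),n)), N := q(r(r(q(unit),unit),r(q(unit),unit))), Y := r(q(unit),unit).
Bind P := r(n,zero).
No equations remain and no clash or occurs-check failure arose, so a unifier exists.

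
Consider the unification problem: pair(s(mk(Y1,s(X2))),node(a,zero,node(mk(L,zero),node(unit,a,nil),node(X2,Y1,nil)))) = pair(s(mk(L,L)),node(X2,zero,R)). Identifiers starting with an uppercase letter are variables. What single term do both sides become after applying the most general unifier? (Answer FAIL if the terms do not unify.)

pair(s(mk(s(a),s(a))),node(a,zero,node(mk(s(a),zero),node(unit,a,nil),node(a,s(a),nil))))

Decompose pair/2: s(mk(Y1,s(X2))) = s(mk(L,L)),  node(a,zero,node(mk(L,zero),node(unit,a,nil),node(X2,Y1,nil))) = node(X2,zero,R).
Decompose s/1: mk(Y1,s(X2)) = mk(L,L).
Decompose mk/2: Y1 = L,  s(X2) = L.
Bind Y1 := L; substituting into the one remaining equation that mentions Y1 gives: node(a,zero,node(mk(L,zero),node(unit,a,nil),node(X2,L,nil))) = node(X2,zero,R).
Bind L := s(X2); substituting into the remaining equation gives: node(a,zero,node(mk(s(X2),zero),node(unit,a,nil),node(X2,s(X2),nil))) = node(X2,zero,R). Substituting into the earlier binding gives Y1 := s(X2).
Decompose node/3: a = X2,  zero = zero,  node(mk(s(X2),zero),node(unit,a,nil),node(X2,s(X2),nil)) = R.
Bind X2 := a; substituting into the one remaining equation that mentions X2 gives: node(mk(s(a),zero),node(unit,a,nil),node(a,s(a),nil)) = R. Substituting into the earlier bindings gives Y1 := s(a), L := s(a).
Delete trivial equation zero = zero.
Bind R := node(mk(s(a),zero),node(unit,a,nil),node(a,s(a),nil)).
Applying the MGU to either side gives pair(s(mk(s(a),s(a))),node(a,zero,node(mk(s(a),zero),node(unit,a,nil),node(a,s(a),nil)))).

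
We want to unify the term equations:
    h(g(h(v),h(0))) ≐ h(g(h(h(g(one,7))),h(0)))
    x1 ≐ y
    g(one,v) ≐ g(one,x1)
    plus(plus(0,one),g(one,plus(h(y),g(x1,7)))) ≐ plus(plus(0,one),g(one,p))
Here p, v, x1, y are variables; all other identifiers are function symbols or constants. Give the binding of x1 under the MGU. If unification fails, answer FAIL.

Decompose h/1: g(h(v),h(0)) ≐ g(h(h(g(one,7))),h(0)).
Decompose g/2: h(v) ≐ h(h(g(one,7))),  h(0) ≐ h(0).
Decompose h/1: v ≐ h(g(one,7)).
Bind v := h(g(one,7)); substituting into the one remaining equation that mentions v gives: g(one,h(g(one,7))) ≐ g(one,x1).
Delete trivial equation h(0) ≐ h(0).
Bind x1 := y; substituting into the remaining equations gives: g(one,h(g(one,7))) ≐ g(one,y),  plus(plus(0,one),g(one,plus(h(y),g(y,7)))) ≐ plus(plus(0,one),g(one,p)).
Decompose g/2: one ≐ one,  h(g(one,7)) ≐ y.
Delete trivial equation one ≐ one.
Bind y := h(g(one,7)); substituting into the remaining equation gives: plus(plus(0,one),g(one,plus(h(h(g(one,7))),g(h(g(one,7)),7)))) ≐ plus(plus(0,one),g(one,p)). Substituting into the earlier binding gives x1 := h(g(one,7)).
Decompose plus/2: plus(0,one) ≐ plus(0,one),  g(one,plus(h(h(g(one,7))),g(h(g(one,7)),7))) ≐ g(one,p).
Delete trivial equation plus(0,one) ≐ plus(0,one).
Decompose g/2: one ≐ one,  plus(h(h(g(one,7))),g(h(g(one,7)),7)) ≐ p.
Delete trivial equation one ≐ one.
Bind p := plus(h(h(g(one,7))),g(h(g(one,7)),7)).
MGU = { v := h(g(one,7)), x1 := h(g(one,7)), y := h(g(one,7)), p := plus(h(h(g(one,7))),g(h(g(one,7)),7)) }, so x1 := h(g(one,7)).

h(g(one,7))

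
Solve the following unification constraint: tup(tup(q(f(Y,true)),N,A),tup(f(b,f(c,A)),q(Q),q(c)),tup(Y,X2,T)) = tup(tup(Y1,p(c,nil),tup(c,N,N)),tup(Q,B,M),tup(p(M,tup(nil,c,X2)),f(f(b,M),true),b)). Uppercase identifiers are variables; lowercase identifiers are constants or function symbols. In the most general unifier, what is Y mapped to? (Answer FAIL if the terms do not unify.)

p(q(c),tup(nil,c,f(f(b,q(c)),true)))

Decompose tup/3: tup(q(f(Y,true)),N,A) = tup(Y1,p(c,nil),tup(c,N,N)),  tup(f(b,f(c,A)),q(Q),q(c)) = tup(Q,B,M),  tup(Y,X2,T) = tup(p(M,tup(nil,c,X2)),f(f(b,M),true),b).
Decompose tup/3: q(f(Y,true)) = Y1,  N = p(c,nil),  A = tup(c,N,N).
Bind Y1 := q(f(Y,true)); no other remaining equation mentions Y1.
Bind N := p(c,nil); substituting into the one remaining equation that mentions N gives: A = tup(c,p(c,nil),p(c,nil)).
Bind A := tup(c,p(c,nil),p(c,nil)); substituting into the one remaining equation that mentions A gives: tup(f(b,f(c,tup(c,p(c,nil),p(c,nil)))),q(Q),q(c)) = tup(Q,B,M).
Decompose tup/3: f(b,f(c,tup(c,p(c,nil),p(c,nil)))) = Q,  q(Q) = B,  q(c) = M.
Bind Q := f(b,f(c,tup(c,p(c,nil),p(c,nil)))); substituting into the one remaining equation that mentions Q gives: q(f(b,f(c,tup(c,p(c,nil),p(c,nil))))) = B.
Bind B := q(f(b,f(c,tup(c,p(c,nil),p(c,nil))))); no other remaining equation mentions B.
Bind M := q(c); substituting into the remaining equation gives: tup(Y,X2,T) = tup(p(q(c),tup(nil,c,X2)),f(f(b,q(c)),true),b).
Decompose tup/3: Y = p(q(c),tup(nil,c,X2)),  X2 = f(f(b,q(c)),true),  T = b.
Bind Y := p(q(c),tup(nil,c,X2)); no other remaining equation mentions Y. Substituting into the earlier binding gives Y1 := q(f(p(q(c),tup(nil,c,X2)),true)).
Bind X2 := f(f(b,q(c)),true); no other remaining equation mentions X2. Substituting into the earlier bindings gives Y1 := q(f(p(q(c),tup(nil,c,f(f(b,q(c)),true))),true)), Y := p(q(c),tup(nil,c,f(f(b,q(c)),true))).
Bind T := b.
MGU = { Y1 -> q(f(p(q(c),tup(nil,c,f(f(b,q(c)),true))),true)), N -> p(c,nil), A -> tup(c,p(c,nil),p(c,nil)), Q -> f(b,f(c,tup(c,p(c,nil),p(c,nil)))), B -> q(f(b,f(c,tup(c,p(c,nil),p(c,nil))))), M -> q(c), Y -> p(q(c),tup(nil,c,f(f(b,q(c)),true))), X2 -> f(f(b,q(c)),true), T -> b }, so Y -> p(q(c),tup(nil,c,f(f(b,q(c)),true))).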